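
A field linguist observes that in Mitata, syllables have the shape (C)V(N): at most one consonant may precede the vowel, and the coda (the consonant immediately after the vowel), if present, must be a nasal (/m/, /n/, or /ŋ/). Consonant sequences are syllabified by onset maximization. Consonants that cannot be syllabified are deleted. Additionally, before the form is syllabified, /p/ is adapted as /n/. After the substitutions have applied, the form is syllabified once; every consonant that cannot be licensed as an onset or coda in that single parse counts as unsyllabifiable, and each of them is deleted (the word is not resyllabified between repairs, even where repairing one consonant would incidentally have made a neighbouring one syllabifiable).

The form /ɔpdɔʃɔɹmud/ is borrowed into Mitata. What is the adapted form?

ɔndɔʃɔmu

Substitution: /p/ → /n/, giving /ɔndɔʃɔɹmud/.
Syllabifying with onset maximization leaves /ɹ/, /d/ stranded (only a nasal (/m/, /n/, or /ŋ/) is licensed in coda position; onsets are limited to one consonant).
Deleting the stranded consonants removes /ɹ/, /d/.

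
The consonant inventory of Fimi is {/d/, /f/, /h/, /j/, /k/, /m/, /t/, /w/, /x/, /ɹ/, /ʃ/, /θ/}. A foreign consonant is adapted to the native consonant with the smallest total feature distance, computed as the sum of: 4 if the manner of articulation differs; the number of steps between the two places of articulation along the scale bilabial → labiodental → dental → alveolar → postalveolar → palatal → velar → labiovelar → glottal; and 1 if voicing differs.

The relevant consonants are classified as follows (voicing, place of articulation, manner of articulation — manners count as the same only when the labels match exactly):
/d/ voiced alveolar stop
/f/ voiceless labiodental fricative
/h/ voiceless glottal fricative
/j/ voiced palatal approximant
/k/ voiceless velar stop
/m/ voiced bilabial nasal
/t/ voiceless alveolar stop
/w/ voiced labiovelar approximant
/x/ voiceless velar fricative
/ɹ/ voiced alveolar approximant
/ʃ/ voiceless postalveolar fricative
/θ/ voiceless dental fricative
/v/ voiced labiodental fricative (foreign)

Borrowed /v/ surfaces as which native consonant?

f

/f/ is closest: same manner (fricative), place distance 0 (labiodental→labiodental), voicing differs (+1); total 1. Next closest is /θ/ at distance 2.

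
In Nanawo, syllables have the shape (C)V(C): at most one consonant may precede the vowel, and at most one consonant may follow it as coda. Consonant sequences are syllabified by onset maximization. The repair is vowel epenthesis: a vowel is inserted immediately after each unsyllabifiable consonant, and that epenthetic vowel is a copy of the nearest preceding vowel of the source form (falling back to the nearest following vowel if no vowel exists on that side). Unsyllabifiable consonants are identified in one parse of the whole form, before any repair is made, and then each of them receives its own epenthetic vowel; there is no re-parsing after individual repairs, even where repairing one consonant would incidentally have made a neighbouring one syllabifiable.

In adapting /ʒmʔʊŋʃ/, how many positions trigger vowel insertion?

3

The unsyllabifiable consonants are /ʒ/, /m/, /ʃ/; each receives one epenthetic vowel.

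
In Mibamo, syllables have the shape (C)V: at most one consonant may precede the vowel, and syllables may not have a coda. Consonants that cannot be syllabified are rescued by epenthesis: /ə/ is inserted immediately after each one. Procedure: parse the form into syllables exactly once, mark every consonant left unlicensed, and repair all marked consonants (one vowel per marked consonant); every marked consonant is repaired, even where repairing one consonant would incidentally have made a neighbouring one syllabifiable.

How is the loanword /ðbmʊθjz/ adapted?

Syllabifying with onset maximization leaves /ð/, /b/, /θ/, /j/, /z/ stranded (no codas are permitted; onsets are limited to one consonant).
Inserting the epenthetic vowel yields /ð/ → /ðə/, /b/ → /bə/, /θ/ → /θə/, /j/ → /jə/, /z/ → /zə/.

ðəbəmʊθəjəzə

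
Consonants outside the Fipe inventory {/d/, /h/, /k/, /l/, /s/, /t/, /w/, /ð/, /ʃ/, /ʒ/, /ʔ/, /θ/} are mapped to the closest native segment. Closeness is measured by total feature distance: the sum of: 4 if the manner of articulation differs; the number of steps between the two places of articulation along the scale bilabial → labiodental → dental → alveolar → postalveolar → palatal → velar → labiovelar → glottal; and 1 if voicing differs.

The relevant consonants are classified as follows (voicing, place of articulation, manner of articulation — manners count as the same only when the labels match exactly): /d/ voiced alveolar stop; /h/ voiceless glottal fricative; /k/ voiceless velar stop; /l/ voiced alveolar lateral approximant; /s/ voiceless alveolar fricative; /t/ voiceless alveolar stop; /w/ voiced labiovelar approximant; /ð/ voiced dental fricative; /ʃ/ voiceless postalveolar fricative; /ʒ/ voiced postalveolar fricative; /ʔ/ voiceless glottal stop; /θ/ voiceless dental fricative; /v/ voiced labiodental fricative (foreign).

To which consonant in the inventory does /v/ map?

/ð/ is closest: same manner (fricative), place distance 1 (labiodental→dental), same voicing; total 1. Next closest is /θ/ at distance 2.

ð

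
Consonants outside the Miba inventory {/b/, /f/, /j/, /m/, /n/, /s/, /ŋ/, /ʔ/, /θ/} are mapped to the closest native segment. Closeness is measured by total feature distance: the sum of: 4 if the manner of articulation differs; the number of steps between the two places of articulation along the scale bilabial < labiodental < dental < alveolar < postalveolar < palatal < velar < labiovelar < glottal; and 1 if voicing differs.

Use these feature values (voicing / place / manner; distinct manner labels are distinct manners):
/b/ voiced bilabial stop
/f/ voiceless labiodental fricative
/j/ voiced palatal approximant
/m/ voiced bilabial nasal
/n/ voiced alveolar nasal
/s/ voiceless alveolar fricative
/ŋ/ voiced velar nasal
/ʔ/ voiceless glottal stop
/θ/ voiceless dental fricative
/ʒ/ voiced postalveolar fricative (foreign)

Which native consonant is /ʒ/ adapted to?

s

/s/ is closest: same manner (fricative), place distance 1 (postalveolar→alveolar), voicing differs (+1); total 2. Next closest is /θ/ at distance 3.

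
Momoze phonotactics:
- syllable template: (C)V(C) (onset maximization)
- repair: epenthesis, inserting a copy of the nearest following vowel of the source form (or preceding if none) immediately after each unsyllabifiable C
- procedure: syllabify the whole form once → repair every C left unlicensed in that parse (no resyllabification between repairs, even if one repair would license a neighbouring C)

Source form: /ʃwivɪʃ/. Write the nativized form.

Syllabifying with onset maximization leaves /ʃ/ stranded (at most one coda consonant is licensed; onsets are limited to one consonant).
Epenthesis after each stranded consonant: /ʃ/ → /ʃi/.

ʃiwivɪʃ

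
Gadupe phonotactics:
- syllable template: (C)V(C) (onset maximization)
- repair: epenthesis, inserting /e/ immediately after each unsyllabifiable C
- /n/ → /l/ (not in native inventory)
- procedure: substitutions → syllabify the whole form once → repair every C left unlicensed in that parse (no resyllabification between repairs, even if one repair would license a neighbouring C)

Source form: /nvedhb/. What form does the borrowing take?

Substitution: /n/ → /l/, giving /lvedhb/.
Syllabifying with onset maximization leaves /l/, /h/, /b/ stranded (at most one coda consonant is licensed; onsets are limited to one consonant).
Inserting the epenthetic vowel yields /l/ → /le/, /h/ → /he/, /b/ → /be/.

levedhebe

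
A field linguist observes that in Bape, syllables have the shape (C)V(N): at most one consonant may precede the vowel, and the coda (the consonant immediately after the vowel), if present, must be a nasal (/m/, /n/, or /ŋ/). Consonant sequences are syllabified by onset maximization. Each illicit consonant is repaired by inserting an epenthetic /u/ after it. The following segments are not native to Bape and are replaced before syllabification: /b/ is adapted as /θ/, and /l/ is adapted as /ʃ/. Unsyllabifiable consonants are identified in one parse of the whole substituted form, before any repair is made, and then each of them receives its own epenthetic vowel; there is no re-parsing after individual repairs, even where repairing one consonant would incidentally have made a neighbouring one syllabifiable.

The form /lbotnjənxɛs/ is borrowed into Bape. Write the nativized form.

Substitution: /l/ → /ʃ/, /b/ → /θ/, giving /ʃθotnjənxɛs/.
Syllabifying with onset maximization leaves /ʃ/, /t/, /n/, /s/ stranded (only a nasal (/m/, /n/, or /ŋ/) is licensed in coda position; onsets are limited to one consonant).
Inserting the epenthetic vowel yields /ʃ/ → /ʃu/, /t/ → /tu/, /n/ → /nu/, /s/ → /su/.

ʃuθotunujənxɛsu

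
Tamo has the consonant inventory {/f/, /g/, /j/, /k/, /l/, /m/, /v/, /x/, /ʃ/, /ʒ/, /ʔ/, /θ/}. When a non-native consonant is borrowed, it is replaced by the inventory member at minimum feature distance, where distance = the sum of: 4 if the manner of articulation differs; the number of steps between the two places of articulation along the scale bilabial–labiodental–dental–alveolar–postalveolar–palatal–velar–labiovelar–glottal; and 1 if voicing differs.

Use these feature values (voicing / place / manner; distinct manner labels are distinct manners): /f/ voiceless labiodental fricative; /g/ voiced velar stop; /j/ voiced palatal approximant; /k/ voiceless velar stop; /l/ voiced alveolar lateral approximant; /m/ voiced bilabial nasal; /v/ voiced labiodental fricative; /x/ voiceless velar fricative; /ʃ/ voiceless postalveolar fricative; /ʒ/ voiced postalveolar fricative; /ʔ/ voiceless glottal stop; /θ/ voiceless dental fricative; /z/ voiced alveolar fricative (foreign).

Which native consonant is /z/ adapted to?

ʒ

/ʒ/ is closest: same manner (fricative), place distance 1 (alveolar→postalveolar), same voicing; total 1. Next closest is /v/ at distance 2.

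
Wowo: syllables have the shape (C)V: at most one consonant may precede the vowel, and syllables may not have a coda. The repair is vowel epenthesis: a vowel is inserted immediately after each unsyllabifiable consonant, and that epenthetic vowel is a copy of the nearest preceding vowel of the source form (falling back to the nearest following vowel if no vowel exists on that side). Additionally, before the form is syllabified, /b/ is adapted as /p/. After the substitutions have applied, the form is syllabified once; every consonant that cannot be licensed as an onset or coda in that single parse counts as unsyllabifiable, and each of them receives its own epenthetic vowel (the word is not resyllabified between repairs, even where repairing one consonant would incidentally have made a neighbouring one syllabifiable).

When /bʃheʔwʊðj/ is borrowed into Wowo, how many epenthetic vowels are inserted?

5

After substitution the input is /pʃheʔwʊðj/.
The unsyllabifiable consonants are /p/, /ʃ/, /ʔ/, /ð/, /j/; each receives one epenthetic vowel.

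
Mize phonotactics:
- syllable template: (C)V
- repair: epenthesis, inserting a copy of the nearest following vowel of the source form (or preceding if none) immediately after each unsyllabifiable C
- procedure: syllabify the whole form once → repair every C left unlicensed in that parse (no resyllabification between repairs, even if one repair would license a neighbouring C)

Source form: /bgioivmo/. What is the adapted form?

bigioivomo

Under (C)V, the unsyllabifiable consonants are /b/, /v/ (no codas are permitted; onsets are limited to one consonant).
Inserting the epenthetic vowel yields /b/ → /bi/, /v/ → /vo/.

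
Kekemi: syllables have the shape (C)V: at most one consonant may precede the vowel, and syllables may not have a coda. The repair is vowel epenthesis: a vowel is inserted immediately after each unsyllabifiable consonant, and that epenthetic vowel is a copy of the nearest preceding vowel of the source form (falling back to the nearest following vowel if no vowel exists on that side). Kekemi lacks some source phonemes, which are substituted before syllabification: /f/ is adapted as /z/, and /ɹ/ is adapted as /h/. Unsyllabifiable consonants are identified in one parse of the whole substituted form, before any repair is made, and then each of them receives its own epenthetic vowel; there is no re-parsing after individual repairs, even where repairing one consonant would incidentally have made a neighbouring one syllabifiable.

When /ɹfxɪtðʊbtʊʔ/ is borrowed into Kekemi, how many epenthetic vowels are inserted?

5

After substitution the input is /hzxɪtðʊbtʊʔ/.
The unsyllabifiable consonants are /h/, /z/, /t/, /b/, /ʔ/; each receives one epenthetic vowel.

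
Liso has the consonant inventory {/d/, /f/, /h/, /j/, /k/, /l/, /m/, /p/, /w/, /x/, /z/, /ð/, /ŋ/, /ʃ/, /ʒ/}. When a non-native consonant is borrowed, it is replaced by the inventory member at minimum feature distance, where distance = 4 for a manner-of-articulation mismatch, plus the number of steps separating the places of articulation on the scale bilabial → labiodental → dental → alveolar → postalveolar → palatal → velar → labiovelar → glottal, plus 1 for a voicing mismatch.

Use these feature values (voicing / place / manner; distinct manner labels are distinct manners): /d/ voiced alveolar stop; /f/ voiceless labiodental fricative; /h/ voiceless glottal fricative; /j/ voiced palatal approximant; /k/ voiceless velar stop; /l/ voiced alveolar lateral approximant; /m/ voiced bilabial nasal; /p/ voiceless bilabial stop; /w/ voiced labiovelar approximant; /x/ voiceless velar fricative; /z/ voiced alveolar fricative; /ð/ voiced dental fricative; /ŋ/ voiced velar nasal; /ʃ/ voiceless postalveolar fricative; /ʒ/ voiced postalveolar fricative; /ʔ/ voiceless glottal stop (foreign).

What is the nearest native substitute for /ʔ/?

/k/ is closest: same manner (stop), place distance 2 (glottal→velar), same voicing; total 2. Next closest is /h/ at distance 4.

k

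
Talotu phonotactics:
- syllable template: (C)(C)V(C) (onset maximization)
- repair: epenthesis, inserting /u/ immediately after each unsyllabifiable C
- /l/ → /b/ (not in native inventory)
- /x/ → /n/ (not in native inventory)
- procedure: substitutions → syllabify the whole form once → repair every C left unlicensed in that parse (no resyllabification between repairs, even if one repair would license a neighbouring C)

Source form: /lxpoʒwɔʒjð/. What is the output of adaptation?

bunpoʒwɔʒjuðu

Substitution: /l/ → /b/, /x/ → /n/, giving /bnpoʒwɔʒjð/.
The consonants /b/, /j/, /ð/ cannot be parsed into a legal (C)(C)V(C) syllable (at most one coda consonant is licensed; onsets may contain at most 2 consonants).
Each unlicensed consonant becomes the onset of a new syllable: /b/ → /bu/, /j/ → /ju/, /ð/ → /ðu/.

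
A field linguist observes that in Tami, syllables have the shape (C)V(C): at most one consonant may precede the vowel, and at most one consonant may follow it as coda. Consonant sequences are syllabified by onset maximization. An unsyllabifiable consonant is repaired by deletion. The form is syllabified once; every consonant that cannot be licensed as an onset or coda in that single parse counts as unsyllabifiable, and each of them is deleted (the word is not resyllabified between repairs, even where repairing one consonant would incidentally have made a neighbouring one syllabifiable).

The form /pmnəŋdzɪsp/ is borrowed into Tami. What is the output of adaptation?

The consonants /p/, /m/, /d/, /p/ cannot be parsed into a legal (C)V(C) syllable (at most one coda consonant is licensed; onsets are limited to one consonant).
Deletion applies to /p/, /m/, /d/, /p/.

nəŋzɪs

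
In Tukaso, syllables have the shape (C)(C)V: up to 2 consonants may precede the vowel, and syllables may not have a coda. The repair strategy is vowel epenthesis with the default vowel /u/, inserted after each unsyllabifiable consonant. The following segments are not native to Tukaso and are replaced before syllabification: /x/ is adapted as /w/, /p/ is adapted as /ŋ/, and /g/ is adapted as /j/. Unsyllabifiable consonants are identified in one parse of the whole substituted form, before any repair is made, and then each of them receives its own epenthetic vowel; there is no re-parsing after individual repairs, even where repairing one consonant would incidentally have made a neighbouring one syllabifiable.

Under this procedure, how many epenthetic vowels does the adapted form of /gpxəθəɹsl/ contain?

After substitution the input is /jŋwəθəɹsl/.
The unsyllabifiable consonants are /j/, /ɹ/, /s/, /l/; each receives one epenthetic vowel.

4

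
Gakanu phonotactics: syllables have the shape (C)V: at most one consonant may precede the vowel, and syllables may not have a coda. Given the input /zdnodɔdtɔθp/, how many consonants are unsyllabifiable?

Under (C)V, the unsyllabifiable consonants are /z/, /d/, /d/, /θ/, /p/ (no codas are permitted; onsets are limited to one consonant).

5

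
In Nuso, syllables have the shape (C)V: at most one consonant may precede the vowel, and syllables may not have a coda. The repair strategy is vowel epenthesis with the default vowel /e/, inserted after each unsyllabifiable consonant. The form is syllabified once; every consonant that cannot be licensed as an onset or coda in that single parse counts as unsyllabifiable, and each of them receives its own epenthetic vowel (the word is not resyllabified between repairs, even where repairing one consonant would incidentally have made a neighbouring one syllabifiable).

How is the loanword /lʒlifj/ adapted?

leʒelifeje

Under (C)V, the unsyllabifiable consonants are /l/, /ʒ/, /f/, /j/ (no codas are permitted; onsets are limited to one consonant).
Epenthesis after each stranded consonant: /l/ → /le/, /ʒ/ → /ʒe/, /f/ → /fe/, /j/ → /je/.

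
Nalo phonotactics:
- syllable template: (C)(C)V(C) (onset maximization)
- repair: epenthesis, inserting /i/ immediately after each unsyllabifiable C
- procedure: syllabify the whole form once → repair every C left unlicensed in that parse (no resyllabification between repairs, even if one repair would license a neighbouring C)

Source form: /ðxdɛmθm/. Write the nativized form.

The consonants /ð/, /θ/, /m/ cannot be parsed into a legal (C)(C)V(C) syllable (at most one coda consonant is licensed; onsets may contain at most 2 consonants).
Each unlicensed consonant becomes the onset of a new syllable: /ð/ → /ði/, /θ/ → /θi/, /m/ → /mi/.

ðixdɛmθimi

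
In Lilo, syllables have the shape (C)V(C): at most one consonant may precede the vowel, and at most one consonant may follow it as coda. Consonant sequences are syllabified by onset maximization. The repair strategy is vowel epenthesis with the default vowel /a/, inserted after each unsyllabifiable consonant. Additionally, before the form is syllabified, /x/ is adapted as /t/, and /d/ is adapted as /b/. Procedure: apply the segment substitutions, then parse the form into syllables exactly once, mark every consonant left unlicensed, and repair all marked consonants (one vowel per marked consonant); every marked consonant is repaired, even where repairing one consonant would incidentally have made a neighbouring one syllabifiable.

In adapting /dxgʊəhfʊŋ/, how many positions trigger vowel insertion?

After substitution the input is /btgʊəhfʊŋ/.
The unsyllabifiable consonants are /b/, /t/; each receives one epenthetic vowel.

2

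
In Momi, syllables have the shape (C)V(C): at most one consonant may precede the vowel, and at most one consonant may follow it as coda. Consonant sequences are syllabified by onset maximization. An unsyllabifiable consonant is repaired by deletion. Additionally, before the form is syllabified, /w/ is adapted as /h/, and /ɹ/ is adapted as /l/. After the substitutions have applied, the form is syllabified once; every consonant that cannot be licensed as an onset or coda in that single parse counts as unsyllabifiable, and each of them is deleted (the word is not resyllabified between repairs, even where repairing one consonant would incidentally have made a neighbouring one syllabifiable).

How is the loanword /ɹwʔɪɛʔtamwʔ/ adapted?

ʔɪɛʔtam

Substitution: /ɹ/ → /l/, /w/ → /h/, giving /lhʔɪɛʔtamhʔ/.
The consonants /l/, /h/, /h/, /ʔ/ cannot be parsed into a legal (C)V(C) syllable (at most one coda consonant is licensed; onsets are limited to one consonant).
Each unlicensed consonant is deleted: /l/, /h/, /h/, /ʔ/.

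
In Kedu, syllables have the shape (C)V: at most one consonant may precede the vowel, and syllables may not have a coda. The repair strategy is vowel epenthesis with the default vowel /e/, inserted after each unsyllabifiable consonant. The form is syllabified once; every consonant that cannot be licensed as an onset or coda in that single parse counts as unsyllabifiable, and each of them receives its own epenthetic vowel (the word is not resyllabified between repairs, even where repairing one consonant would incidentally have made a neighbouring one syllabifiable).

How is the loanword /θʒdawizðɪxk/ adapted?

Under (C)V, the unsyllabifiable consonants are /θ/, /ʒ/, /z/, /x/, /k/ (no codas are permitted; onsets are limited to one consonant).
Each unlicensed consonant becomes the onset of a new syllable: /θ/ → /θe/, /ʒ/ → /ʒe/, /z/ → /ze/, /x/ → /xe/, /k/ → /ke/.

θeʒedawizeðɪxeke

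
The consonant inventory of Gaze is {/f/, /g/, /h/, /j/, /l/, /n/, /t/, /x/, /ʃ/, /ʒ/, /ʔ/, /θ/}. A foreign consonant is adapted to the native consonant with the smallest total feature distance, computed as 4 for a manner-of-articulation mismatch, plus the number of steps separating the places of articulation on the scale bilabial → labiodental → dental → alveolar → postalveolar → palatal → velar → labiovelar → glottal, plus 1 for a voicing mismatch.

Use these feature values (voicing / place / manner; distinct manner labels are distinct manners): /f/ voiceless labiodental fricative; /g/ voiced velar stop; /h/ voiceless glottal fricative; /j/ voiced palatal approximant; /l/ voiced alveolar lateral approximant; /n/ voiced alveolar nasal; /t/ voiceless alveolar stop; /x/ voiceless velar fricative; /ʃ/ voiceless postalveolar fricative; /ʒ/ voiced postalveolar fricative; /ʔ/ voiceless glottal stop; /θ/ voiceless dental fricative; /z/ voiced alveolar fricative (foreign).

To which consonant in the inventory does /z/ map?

ʒ

/ʒ/ is closest: same manner (fricative), place distance 1 (alveolar→postalveolar), same voicing; total 1. Next closest is /ʃ/ at distance 2.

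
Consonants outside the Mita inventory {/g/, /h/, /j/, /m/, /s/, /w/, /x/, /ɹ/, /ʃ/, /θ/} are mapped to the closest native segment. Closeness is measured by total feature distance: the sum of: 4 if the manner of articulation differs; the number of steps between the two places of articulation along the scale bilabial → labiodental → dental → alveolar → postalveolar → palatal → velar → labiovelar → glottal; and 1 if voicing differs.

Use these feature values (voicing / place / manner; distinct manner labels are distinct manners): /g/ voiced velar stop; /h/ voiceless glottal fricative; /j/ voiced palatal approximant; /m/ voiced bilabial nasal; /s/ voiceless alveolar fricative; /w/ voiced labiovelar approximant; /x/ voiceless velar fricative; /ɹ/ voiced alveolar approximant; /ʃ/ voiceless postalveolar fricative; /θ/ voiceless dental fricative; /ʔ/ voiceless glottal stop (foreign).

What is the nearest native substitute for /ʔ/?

/g/ is closest: same manner (stop), place distance 2 (glottal→velar), voicing differs (+1); total 3. Next closest is /h/ at distance 4.

g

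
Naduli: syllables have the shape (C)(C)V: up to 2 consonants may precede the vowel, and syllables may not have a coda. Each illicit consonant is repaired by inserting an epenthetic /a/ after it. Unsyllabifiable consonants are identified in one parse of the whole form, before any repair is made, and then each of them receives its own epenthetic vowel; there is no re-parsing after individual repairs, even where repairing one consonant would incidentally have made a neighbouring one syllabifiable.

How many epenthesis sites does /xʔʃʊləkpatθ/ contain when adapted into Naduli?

3

The unsyllabifiable consonants are /x/, /t/, /θ/; each receives one epenthetic vowel.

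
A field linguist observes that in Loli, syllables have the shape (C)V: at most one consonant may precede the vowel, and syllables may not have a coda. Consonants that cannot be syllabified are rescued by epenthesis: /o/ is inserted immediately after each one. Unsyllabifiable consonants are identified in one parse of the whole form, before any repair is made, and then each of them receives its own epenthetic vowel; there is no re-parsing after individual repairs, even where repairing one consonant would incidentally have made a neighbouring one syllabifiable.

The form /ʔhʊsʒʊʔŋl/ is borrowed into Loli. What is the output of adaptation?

ʔohʊsoʒʊʔoŋolo

The consonants /ʔ/, /s/, /ʔ/, /ŋ/, /l/ cannot be parsed into a legal (C)V syllable (no codas are permitted; onsets are limited to one consonant).
Epenthesis after each stranded consonant: /ʔ/ → /ʔo/, /s/ → /so/, /ʔ/ → /ʔo/, /ŋ/ → /ŋo/, /l/ → /lo/.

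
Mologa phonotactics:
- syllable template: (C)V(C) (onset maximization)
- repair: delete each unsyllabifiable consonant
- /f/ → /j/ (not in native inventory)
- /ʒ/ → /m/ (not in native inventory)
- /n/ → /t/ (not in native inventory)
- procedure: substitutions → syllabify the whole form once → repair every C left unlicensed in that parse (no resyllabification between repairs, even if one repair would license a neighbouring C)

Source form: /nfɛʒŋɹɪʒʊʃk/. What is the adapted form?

Substitution: /n/ → /t/, /f/ → /j/, /ʒ/ → /m/, giving /tjɛmŋɹɪmʊʃk/.
Under (C)V(C), the unsyllabifiable consonants are /t/, /ŋ/, /k/ (at most one coda consonant is licensed; onsets are limited to one consonant).
Deleting the stranded consonants removes /t/, /ŋ/, /k/.

jɛmɹɪmʊʃ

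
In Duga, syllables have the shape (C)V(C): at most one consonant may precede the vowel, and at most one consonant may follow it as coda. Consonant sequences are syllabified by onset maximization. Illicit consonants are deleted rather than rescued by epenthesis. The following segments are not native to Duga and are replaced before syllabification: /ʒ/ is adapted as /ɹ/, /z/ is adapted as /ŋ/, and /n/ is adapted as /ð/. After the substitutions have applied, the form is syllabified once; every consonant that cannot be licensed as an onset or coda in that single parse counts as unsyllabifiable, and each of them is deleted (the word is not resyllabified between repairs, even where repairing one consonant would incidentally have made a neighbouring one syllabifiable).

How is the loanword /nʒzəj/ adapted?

Substitution: /n/ → /ð/, /ʒ/ → /ɹ/, /z/ → /ŋ/, giving /ðɹŋəj/.
Syllabifying with onset maximization leaves /ð/, /ɹ/ stranded (at most one coda consonant is licensed; onsets are limited to one consonant).
Each unlicensed consonant is deleted: /ð/, /ɹ/.

ŋəj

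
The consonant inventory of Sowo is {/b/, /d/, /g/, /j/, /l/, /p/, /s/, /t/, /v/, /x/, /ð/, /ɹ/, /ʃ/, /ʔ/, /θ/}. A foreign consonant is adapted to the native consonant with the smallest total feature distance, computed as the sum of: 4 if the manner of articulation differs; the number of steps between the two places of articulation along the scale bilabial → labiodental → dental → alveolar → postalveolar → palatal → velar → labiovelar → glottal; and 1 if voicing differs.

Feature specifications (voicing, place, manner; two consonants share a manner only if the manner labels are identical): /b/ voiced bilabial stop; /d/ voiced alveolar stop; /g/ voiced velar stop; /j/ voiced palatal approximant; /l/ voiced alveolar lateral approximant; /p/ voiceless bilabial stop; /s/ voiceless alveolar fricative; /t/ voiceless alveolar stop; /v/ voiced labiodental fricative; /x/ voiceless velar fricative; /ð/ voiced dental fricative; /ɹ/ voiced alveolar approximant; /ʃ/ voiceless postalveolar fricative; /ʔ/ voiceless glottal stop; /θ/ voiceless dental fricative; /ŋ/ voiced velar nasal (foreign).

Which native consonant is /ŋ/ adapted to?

/g/ is closest: manner differs (nasal→stop, +4), place distance 0 (velar→velar), same voicing; total 4. Next closest is /j/ at distance 5.

g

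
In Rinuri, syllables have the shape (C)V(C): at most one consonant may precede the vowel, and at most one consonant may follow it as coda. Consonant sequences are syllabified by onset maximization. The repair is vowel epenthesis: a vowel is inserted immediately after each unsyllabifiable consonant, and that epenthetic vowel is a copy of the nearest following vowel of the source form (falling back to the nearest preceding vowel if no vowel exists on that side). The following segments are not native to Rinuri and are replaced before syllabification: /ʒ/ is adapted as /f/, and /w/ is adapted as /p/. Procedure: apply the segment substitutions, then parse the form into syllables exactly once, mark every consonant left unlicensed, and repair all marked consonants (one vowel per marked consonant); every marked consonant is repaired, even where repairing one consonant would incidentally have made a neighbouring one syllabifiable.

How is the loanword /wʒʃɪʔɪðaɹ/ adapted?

Substitution: /w/ → /p/, /ʒ/ → /f/, giving /pfʃɪʔɪðaɹ/.
Syllabifying with onset maximization leaves /p/, /f/ stranded (at most one coda consonant is licensed; onsets are limited to one consonant).
Inserting the epenthetic vowel yields /p/ → /pɪ/, /f/ → /fɪ/.

pɪfɪʃɪʔɪðaɹ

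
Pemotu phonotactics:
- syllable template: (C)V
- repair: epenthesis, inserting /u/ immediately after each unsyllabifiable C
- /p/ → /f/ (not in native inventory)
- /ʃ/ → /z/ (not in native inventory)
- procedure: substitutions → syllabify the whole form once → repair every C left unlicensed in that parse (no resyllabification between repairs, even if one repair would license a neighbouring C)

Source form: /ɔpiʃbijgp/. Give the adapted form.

Substitution: /p/ → /f/, /ʃ/ → /z/, giving /ɔfizbijgf/.
Syllabifying with onset maximization leaves /z/, /j/, /g/, /f/ stranded (no codas are permitted; onsets are limited to one consonant).
Each unlicensed consonant becomes the onset of a new syllable: /z/ → /zu/, /j/ → /ju/, /g/ → /gu/, /f/ → /fu/.

ɔfizubijugufu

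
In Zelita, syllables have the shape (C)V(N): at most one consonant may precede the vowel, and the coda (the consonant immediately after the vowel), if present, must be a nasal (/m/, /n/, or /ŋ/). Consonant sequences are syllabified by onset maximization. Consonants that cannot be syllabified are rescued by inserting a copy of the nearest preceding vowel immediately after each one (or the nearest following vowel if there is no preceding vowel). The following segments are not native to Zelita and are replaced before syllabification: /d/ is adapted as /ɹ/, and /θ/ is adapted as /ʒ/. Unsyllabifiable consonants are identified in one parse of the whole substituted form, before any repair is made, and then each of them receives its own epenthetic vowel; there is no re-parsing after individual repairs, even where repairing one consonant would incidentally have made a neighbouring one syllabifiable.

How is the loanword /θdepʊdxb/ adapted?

ʒeɹepʊɹʊxʊbʊ

Substitution: /θ/ → /ʒ/, /d/ → /ɹ/, giving /ʒɹepʊɹxb/.
Syllabifying with onset maximization leaves /ʒ/, /ɹ/, /x/, /b/ stranded (only a nasal (/m/, /n/, or /ŋ/) is licensed in coda position; onsets are limited to one consonant).
Inserting the epenthetic vowel yields /ʒ/ → /ʒe/, /ɹ/ → /ɹʊ/, /x/ → /xʊ/, /b/ → /bʊ/.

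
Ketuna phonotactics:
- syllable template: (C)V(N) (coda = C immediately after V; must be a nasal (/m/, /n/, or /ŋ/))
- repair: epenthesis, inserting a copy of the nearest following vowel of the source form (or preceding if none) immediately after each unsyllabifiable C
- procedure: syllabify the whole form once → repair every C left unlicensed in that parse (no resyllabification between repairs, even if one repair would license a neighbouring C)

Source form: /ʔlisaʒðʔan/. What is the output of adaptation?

The consonants /ʔ/, /ʒ/, /ð/ cannot be parsed into a legal (C)V(N) syllable (only a nasal (/m/, /n/, or /ŋ/) is licensed in coda position; onsets are limited to one consonant).
Each unlicensed consonant becomes the onset of a new syllable: /ʔ/ → /ʔi/, /ʒ/ → /ʒa/, /ð/ → /ða/.

ʔilisaʒaðaʔan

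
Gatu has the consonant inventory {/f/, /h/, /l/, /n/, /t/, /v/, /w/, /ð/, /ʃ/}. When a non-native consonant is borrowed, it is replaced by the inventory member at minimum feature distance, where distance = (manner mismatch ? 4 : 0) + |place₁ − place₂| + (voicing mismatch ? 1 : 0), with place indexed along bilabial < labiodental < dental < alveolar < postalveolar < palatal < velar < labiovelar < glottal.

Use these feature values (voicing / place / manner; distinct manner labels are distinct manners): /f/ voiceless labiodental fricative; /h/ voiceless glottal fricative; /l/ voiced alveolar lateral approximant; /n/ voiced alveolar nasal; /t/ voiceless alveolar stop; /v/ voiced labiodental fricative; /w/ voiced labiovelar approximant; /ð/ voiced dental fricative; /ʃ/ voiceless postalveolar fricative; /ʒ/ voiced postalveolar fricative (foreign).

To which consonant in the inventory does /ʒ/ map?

/ʃ/ is closest: same manner (fricative), place distance 0 (postalveolar→postalveolar), voicing differs (+1); total 1. Next closest is /ð/ at distance 2.

ʃ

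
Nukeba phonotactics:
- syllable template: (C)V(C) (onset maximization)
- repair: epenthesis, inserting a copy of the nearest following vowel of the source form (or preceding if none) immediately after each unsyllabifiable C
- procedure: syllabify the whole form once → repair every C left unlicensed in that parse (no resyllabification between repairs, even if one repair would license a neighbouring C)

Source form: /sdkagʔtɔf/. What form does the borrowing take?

Syllabifying with onset maximization leaves /s/, /d/, /ʔ/ stranded (at most one coda consonant is licensed; onsets are limited to one consonant).
Inserting the epenthetic vowel yields /s/ → /sa/, /d/ → /da/, /ʔ/ → /ʔɔ/.

sadakagʔɔtɔf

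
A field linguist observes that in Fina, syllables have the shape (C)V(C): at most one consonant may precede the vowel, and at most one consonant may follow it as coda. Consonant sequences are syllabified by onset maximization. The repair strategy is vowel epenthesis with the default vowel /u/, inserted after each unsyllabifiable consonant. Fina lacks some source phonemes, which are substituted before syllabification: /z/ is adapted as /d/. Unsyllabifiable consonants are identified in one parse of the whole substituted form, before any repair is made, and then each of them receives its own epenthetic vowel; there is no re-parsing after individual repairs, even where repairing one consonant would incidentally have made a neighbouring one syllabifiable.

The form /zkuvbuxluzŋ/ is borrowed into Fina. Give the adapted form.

Substitution: /z/ → /d/, giving /dkuvbuxludŋ/.
The consonants /d/, /ŋ/ cannot be parsed into a legal (C)V(C) syllable (at most one coda consonant is licensed; onsets are limited to one consonant).
Each unlicensed consonant becomes the onset of a new syllable: /d/ → /du/, /ŋ/ → /ŋu/.

dukuvbuxludŋu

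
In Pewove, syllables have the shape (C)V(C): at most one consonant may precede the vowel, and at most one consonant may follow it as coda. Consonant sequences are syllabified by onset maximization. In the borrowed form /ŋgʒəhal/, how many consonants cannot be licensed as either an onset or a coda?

2

The consonants /ŋ/, /g/ cannot be parsed into a legal (C)V(C) syllable (at most one coda consonant is licensed; onsets are limited to one consonant).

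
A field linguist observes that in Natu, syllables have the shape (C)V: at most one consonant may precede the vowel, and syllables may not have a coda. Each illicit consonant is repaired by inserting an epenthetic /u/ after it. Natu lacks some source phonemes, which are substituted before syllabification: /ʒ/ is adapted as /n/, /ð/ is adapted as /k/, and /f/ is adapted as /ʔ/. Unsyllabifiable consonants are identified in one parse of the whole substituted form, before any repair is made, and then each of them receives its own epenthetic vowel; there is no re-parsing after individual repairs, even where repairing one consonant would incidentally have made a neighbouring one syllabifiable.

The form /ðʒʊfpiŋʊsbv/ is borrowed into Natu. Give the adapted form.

Substitution: /ð/ → /k/, /ʒ/ → /n/, /f/ → /ʔ/, giving /knʊʔpiŋʊsbv/.
The consonants /k/, /ʔ/, /s/, /b/, /v/ cannot be parsed into a legal (C)V syllable (no codas are permitted; onsets are limited to one consonant).
Each unlicensed consonant becomes the onset of a new syllable: /k/ → /ku/, /ʔ/ → /ʔu/, /s/ → /su/, /b/ → /bu/, /v/ → /vu/.

kunʊʔupiŋʊsubuvu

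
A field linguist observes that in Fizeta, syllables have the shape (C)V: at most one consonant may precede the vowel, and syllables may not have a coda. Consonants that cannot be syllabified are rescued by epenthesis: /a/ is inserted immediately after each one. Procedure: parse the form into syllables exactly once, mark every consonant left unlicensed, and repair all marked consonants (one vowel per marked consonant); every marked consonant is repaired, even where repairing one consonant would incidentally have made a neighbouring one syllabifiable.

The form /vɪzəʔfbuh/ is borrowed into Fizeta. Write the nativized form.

The consonants /ʔ/, /f/, /h/ cannot be parsed into a legal (C)V syllable (no codas are permitted; onsets are limited to one consonant).
Each unlicensed consonant becomes the onset of a new syllable: /ʔ/ → /ʔa/, /f/ → /fa/, /h/ → /ha/.

vɪzəʔafabuha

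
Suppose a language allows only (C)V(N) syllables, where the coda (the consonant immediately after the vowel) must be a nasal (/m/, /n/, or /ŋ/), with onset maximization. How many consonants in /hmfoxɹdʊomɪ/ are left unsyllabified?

Syllabifying with onset maximization leaves /h/, /m/, /x/, /ɹ/ stranded (only a nasal (/m/, /n/, or /ŋ/) is licensed in coda position; onsets are limited to one consonant).

4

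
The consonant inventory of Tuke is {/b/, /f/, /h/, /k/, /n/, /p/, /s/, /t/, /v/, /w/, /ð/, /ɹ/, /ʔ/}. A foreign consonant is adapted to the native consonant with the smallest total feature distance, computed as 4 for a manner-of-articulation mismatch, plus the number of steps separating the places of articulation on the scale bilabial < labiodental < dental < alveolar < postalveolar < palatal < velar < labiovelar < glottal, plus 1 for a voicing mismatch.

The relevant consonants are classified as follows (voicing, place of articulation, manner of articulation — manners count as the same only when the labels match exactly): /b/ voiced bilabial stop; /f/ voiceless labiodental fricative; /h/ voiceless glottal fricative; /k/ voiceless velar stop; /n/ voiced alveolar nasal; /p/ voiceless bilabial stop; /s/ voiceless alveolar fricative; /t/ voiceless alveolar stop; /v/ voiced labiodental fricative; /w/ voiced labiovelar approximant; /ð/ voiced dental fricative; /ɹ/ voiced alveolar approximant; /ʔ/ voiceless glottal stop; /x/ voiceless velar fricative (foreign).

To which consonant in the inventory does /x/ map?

/h/ is closest: same manner (fricative), place distance 2 (velar→glottal), same voicing; total 2. Next closest is /s/ at distance 3.

h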